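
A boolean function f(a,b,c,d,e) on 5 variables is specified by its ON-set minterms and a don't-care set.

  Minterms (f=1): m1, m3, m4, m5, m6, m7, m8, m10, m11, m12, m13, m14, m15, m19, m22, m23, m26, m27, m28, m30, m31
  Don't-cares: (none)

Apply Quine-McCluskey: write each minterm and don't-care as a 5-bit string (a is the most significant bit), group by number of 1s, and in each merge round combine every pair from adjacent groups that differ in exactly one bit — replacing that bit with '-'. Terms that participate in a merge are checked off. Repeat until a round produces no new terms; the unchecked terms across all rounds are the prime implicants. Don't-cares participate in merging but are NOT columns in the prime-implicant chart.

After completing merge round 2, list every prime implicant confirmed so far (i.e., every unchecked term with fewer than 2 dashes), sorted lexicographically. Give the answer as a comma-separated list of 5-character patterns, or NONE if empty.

[col 0] 00001*, 00011*, 00100*, 00101*, 00110*, 00111*, 01000*, 01010*, 01011*, 01100*, 01101*, 01110*, 01111*, 10011*, 10110*, 10111*, 11010*, 11011*, 11100*, 11110*, 11111*
[col 1] -0011*, -0110*, -0111*, -1010*, -1011*, -1100*, -1110*, -1111*, 0-011*, 0-100*, 0-101*, 0-110*, 0-111*, 00-01*, 00-11*, 000-1*, 001-0*, 001-1*, 0010-*, 0011-*, 01-00*, 01-10*, 01-11*, 010-0*, 0101-*, 011-0*, 011-1*, 0110-*, 0111-*, 1-011*, 1-110*, 1-111*, 10-11*, 1011-*, 11-10*, 11-11*, 1101-*, 111-0*, 1111-*
[col 2] --011*, --110*, --111*, -0-11*, -011-*, -1-10*, -1-11*, -101-*, -11-0, -111-*, 0--11*, 0-1-0*, 0-1-1*, 0-10-*, 0-11-*, 00--1, 001--*, 01--0, 01-1-*, 011--*, 1--11*, 1-11-*, 11-1-*
[col 3] ---11, --11-, -1-1-, 0-1--
Prime implicants: ---11, --11-, -1-1-, -11-0, 0-1--, 00--1, 01--0

NONE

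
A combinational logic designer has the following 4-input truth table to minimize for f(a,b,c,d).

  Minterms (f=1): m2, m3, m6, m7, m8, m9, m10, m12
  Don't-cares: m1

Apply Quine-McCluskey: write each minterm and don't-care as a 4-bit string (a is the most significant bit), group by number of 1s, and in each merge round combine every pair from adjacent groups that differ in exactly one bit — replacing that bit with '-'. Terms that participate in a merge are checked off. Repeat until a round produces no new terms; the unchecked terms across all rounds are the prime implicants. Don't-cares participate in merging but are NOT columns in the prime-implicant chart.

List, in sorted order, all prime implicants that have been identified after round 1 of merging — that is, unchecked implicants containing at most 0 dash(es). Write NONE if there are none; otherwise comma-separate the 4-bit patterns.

Round 0: 0001✓ 0010✓ 0011✓ 0110✓ 0111✓ 1000✓ 1001✓ 1010✓ 1100✓
Round 1: -001 -010 0-10✓ 0-11✓ 00-1 001-✓ 011-✓ 1-00 10-0 100-
Round 2: 0-1-
PIs = {-001, -010, 0-1-, 00-1, 1-00, 10-0, 100-}

NONE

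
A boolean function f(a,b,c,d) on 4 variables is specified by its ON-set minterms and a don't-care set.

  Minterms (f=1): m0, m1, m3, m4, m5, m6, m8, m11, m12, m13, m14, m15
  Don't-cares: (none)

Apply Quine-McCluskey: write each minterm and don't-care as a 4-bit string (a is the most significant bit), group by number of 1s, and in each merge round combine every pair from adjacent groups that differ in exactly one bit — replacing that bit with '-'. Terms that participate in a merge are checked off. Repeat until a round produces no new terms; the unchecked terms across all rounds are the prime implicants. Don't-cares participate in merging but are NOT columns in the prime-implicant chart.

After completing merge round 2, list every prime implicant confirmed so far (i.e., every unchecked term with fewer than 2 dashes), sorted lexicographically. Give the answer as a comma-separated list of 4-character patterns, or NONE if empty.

[col 0] 0000*, 0001*, 0011*, 0100*, 0101*, 0110*, 1000*, 1011*, 1100*, 1101*, 1110*, 1111*
[col 1] -000*, -011, -100*, -101*, -110*, 0-00*, 0-01*, 00-1, 000-*, 01-0*, 010-*, 1-00*, 1-11, 11-0*, 11-1*, 110-*, 111-*
[col 2] --00, -1-0, -10-, 0-0-, 11--
Prime implicants: --00, -011, -1-0, -10-, 0-0-, 00-1, 1-11, 11--

-011, 00-1, 1-11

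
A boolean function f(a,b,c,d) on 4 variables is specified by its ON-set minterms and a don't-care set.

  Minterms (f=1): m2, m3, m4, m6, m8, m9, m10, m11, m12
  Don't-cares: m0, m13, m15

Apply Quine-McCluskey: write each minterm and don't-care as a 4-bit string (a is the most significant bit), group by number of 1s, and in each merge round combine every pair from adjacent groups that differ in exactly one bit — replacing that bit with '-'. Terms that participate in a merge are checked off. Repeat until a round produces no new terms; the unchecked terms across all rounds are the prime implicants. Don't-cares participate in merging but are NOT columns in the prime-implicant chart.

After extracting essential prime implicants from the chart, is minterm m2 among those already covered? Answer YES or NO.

YES

[col 0] 0000*, 0010*, 0011*, 0100*, 0110*, 1000*, 1001*, 1010*, 1011*, 1100*, 1101*, 1111*
[col 1] -000*, -010*, -011*, -100*, 0-00*, 0-10*, 00-0*, 001-*, 01-0*, 1-00*, 1-01*, 1-11*, 10-0*, 10-1*, 100-*, 101-*, 11-1*, 110-*
[col 2] --00, -0-0, -01-, 0--0, 1--1, 1-0-, 10--
Prime implicants: --00, -0-0, -01-, 0--0, 1--1, 1-0-, 10--
PI chart (minterm → PIs covering it):
  2 | -0-0,-01-,0--0
  3 | -01-  (sole → essential)
  4 | --00,0--0
  6 | 0--0  (sole → essential)
  8 | --00,-0-0,1-0-,10--
  9 | 1--1,1-0-,10--
  10 | -0-0,-01-,10--
  11 | -01-,1--1,10--
  12 | --00,1-0-
Essential prime implicants: -01-, 0--0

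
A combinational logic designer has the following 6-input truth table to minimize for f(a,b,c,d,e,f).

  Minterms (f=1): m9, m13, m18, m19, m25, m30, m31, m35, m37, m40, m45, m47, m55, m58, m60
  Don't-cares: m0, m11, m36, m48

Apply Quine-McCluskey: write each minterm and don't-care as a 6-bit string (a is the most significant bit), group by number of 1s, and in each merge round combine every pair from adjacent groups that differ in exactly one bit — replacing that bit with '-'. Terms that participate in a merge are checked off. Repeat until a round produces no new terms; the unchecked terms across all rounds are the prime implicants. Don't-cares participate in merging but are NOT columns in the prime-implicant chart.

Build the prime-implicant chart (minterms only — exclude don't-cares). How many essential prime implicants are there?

9

Round 0: 000000 001001✓ 001011✓ 001101✓ 010010✓ 010011✓ 011001✓ 011110✓ 011111✓ 100011 100100✓ 100101✓ 101000 101101✓ 101111✓ 110000 110111 111010 111100
Round 1: -01101 0-1001 001-01 0010-1 01001- 01111- 10-101 10010- 1011-1
PIs = {-01101, 0-1001, 000000, 001-01, 0010-1, 01001-, 01111-, 10-101, 100011, 10010-, 101000, 1011-1, 110000, 110111, 111010, 111100}
Coverage chart:
  m9: 0-1001,001-01,0010-1
  m13: -01101,001-01
  m18: 01001- ←essential
  m19: 01001- ←essential
  m25: 0-1001 ←essential
  m30: 01111- ←essential
  m31: 01111- ←essential
  m35: 100011 ←essential
  m37: 10-101,10010-
  m40: 101000 ←essential
  m45: -01101,10-101,1011-1
  m47: 1011-1 ←essential
  m55: 110111 ←essential
  m58: 111010 ←essential
  m60: 111100 ←essential
Essential: 0-1001, 01001-, 01111-, 100011, 101000, 1011-1, 110111, 111010, 111100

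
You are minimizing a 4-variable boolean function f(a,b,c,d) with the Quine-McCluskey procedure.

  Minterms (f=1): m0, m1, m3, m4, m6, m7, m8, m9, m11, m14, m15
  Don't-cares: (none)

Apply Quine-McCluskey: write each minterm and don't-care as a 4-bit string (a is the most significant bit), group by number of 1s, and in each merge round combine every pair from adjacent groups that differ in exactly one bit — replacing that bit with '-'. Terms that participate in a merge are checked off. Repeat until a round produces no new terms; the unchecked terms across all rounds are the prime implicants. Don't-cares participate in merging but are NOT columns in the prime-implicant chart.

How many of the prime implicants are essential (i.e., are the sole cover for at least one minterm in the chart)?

Round 0: 0000✓ 0001✓ 0011✓ 0100✓ 0110✓ 0111✓ 1000✓ 1001✓ 1011✓ 1110✓ 1111✓
Round 1: -000✓ -001✓ -011✓ -110✓ -111✓ 0-00 0-11✓ 00-1✓ 000-✓ 01-0 011-✓ 1-11✓ 10-1✓ 100-✓ 111-✓
Round 2: --11 -0-1 -00- -11-
PIs = {--11, -0-1, -00-, -11-, 0-00, 01-0}
Coverage chart:
  m0: -00-,0-00
  m1: -0-1,-00-
  m3: --11,-0-1
  m4: 0-00,01-0
  m6: -11-,01-0
  m7: --11,-11-
  m8: -00- ←essential
  m9: -0-1,-00-
  m11: --11,-0-1
  m14: -11- ←essential
  m15: --11,-11-
Essential: -00-, -11-

2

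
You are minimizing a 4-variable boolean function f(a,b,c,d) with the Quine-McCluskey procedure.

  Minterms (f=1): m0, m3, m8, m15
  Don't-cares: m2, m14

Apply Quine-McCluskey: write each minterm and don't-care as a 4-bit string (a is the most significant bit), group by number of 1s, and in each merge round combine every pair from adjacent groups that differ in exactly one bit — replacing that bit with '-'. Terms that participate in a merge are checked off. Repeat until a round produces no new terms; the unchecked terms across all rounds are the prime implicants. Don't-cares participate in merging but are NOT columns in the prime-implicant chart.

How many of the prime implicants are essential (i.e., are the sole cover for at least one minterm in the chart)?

3

[col 0] 0000*, 0010*, 0011*, 1000*, 1110*, 1111*
[col 1] -000, 00-0, 001-, 111-
Prime implicants: -000, 00-0, 001-, 111-
PI chart (minterm → PIs covering it):
  0 | -000,00-0
  3 | 001-  (sole → essential)
  8 | -000  (sole → essential)
  15 | 111-  (sole → essential)
Essential prime implicants: -000, 001-, 111-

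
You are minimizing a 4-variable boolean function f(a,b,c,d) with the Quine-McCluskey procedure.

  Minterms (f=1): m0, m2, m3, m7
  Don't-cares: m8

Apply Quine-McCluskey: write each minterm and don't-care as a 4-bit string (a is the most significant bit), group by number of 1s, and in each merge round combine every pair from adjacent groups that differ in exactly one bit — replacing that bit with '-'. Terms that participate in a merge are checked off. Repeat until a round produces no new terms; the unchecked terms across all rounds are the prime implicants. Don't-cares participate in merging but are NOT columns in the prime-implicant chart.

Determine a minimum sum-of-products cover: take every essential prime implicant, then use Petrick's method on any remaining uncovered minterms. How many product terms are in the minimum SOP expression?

2

Round 0: 0000✓ 0010✓ 0011✓ 0111✓ 1000✓
Round 1: -000 0-11 00-0 001-
PIs = {-000, 0-11, 00-0, 001-}
Coverage chart:
  m0: -000,00-0
  m2: 00-0,001-
  m3: 0-11,001-
  m7: 0-11 ←essential
Essential: 0-11
Petrick residual → 00-0
Min cover (2 terms): a'cd + a'b'd'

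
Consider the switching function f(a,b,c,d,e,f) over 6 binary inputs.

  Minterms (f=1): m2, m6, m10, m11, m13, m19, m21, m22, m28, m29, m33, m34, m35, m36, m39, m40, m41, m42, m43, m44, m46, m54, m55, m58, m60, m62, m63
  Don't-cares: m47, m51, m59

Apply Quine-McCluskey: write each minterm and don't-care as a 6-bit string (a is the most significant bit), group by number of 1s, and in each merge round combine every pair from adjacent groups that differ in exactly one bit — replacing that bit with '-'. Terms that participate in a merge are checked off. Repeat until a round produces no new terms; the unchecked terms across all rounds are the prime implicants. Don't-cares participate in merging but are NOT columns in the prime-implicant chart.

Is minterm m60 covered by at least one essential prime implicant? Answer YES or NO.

[col 0] 000010*, 000110*, 001010*, 001011*, 001101*, 010011*, 010101*, 010110*, 011100*, 011101*, 100001*, 100010*, 100011*, 100100*, 100111*, 101000*, 101001*, 101010*, 101011*, 101100*, 101110*, 101111*, 110011*, 110110*, 110111*, 111010*, 111011*, 111100*, 111110*, 111111*
[col 1] -00010*, -01010*, -01011*, -10011, -10110, -11100, 0-0110, 0-1101, 00-010*, 000-10, 00101-*, 01-101, 01110-, 1-0011*, 1-0111*, 1-1010*, 1-1011*, 1-1100*, 1-1110*, 1-1111*, 10-001*, 10-010*, 10-011*, 10-100, 10-111*, 100-11*, 1000-1*, 10001-*, 101-00*, 101-10*, 101-11*, 1010-0*, 1010-1*, 10100-*, 10101-*, 1011-0*, 10111-*, 11-011*, 11-110*, 11-111*, 110-11*, 11011-*, 111-10*, 111-11*, 11101-*, 1111-0*, 11111-*
[col 2] -0-010, -0101-, 1--011*, 1--111*, 1-0-11*, 1-1-10*, 1-1-11*, 1-101-*, 1-11-0, 1-111-*, 10--11*, 10-0-1, 10-01-, 101--0, 101-1-*, 1010--, 11--11*, 11-11-, 111-1-*
[col 3] 1---11, 1-1-1-
Prime implicants: -0-010, -0101-, -10011, -10110, -11100, 0-0110, 0-1101, 000-10, 01-101, 01110-, 1---11, 1-1-1-, 1-11-0, 10-0-1, 10-01-, 10-100, 101--0, 1010--, 11-11-
PI chart (minterm → PIs covering it):
  2 | -0-010,000-10
  6 | 0-0110,000-10
  10 | -0-010,-0101-
  11 | -0101-  (sole → essential)
  13 | 0-1101  (sole → essential)
  19 | -10011  (sole → essential)
  21 | 01-101  (sole → essential)
  22 | -10110,0-0110
  28 | -11100,01110-
  29 | 0-1101,01-101,01110-
  33 | 10-0-1  (sole → essential)
  34 | -0-010,10-01-
  35 | 1---11,10-0-1,10-01-
  36 | 10-100  (sole → essential)
  39 | 1---11  (sole → essential)
  40 | 101--0,1010--
  41 | 10-0-1,1010--
  42 | -0-010,-0101-,1-1-1-,10-01-,101--0,1010--
  43 | -0101-,1---11,1-1-1-,10-0-1,10-01-,1010--
  44 | 1-11-0,10-100,101--0
  46 | 1-1-1-,1-11-0,101--0
  54 | -10110,11-11-
  55 | 1---11,11-11-
  58 | 1-1-1-  (sole → essential)
  60 | -11100,1-11-0
  62 | 1-1-1-,1-11-0,11-11-
  63 | 1---11,1-1-1-,11-11-
Essential prime implicants: -0101-, -10011, 0-1101, 01-101, 1---11, 1-1-1-, 10-0-1, 10-100

NO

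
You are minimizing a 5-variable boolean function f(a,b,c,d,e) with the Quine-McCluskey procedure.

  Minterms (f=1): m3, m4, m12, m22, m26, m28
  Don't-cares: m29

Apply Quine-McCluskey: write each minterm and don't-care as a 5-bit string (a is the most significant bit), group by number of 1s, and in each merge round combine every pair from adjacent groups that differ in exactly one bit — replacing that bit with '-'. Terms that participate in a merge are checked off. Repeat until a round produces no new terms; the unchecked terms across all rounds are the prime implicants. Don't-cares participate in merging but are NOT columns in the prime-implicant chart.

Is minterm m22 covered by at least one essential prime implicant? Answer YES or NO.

YES

Round 0: 00011 00100✓ 01100✓ 10110 11010 11100✓ 11101✓
Round 1: -1100 0-100 1110-
PIs = {-1100, 0-100, 00011, 10110, 11010, 1110-}
Coverage chart:
  m3: 00011 ←essential
  m4: 0-100 ←essential
  m12: -1100,0-100
  m22: 10110 ←essential
  m26: 11010 ←essential
  m28: -1100,1110-
Essential: 0-100, 00011, 10110, 11010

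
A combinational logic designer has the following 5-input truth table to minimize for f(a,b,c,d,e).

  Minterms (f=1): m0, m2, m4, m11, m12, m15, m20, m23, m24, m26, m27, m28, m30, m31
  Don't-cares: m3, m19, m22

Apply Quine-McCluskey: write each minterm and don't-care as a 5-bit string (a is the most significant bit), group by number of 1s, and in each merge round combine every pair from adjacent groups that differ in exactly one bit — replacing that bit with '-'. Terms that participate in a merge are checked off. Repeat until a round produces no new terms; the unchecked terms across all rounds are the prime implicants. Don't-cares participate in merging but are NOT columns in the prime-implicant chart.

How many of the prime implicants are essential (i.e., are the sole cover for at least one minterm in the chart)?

3

size-2^0 implicants → 00000(✓)  00010(✓)  00011(✓)  00100(✓)  01011(✓)  01100(✓)  01111(✓)  10011(✓)  10100(✓)  10110(✓)  10111(✓)  11000(✓)  11010(✓)  11011(✓)  11100(✓)  11110(✓)  11111(✓)
size-2^1 implicants → -0011(✓)  -0100(✓)  -1011(✓)  -1100(✓)  -1111(✓)  0-011(✓)  0-100(✓)  00-00  000-0  0001-  01-11(✓)  1-011(✓)  1-100(✓)  1-110(✓)  1-111(✓)  10-11(✓)  101-0(✓)  1011-(✓)  11-00(✓)  11-10(✓)  11-11(✓)  110-0(✓)  1101-(✓)  111-0(✓)  1111-(✓)
size-2^2 implicants → --011  --100  -1-11  1--11  1-1-0  1-11-  11--0  11-1-
Unchecked terms (primes): --011, --100, -1-11, 00-00, 000-0, 0001-, 1--11, 1-1-0, 1-11-, 11--0, 11-1-
Minterm coverage:
  m0 ⊆ 00-00,000-0
  m2 ⊆ 000-0,0001-
  m4 ⊆ --100,00-00
  m11 ⊆ --011,-1-11
  m12 ⊆ --100 [E]
  m15 ⊆ -1-11 [E]
  m20 ⊆ --100,1-1-0
  m23 ⊆ 1--11,1-11-
  m24 ⊆ 11--0 [E]
  m26 ⊆ 11--0,11-1-
  m27 ⊆ --011,-1-11,1--11,11-1-
  m28 ⊆ --100,1-1-0,11--0
  m30 ⊆ 1-1-0,1-11-,11--0,11-1-
  m31 ⊆ -1-11,1--11,1-11-,11-1-
E = {--100, -1-11, 11--0}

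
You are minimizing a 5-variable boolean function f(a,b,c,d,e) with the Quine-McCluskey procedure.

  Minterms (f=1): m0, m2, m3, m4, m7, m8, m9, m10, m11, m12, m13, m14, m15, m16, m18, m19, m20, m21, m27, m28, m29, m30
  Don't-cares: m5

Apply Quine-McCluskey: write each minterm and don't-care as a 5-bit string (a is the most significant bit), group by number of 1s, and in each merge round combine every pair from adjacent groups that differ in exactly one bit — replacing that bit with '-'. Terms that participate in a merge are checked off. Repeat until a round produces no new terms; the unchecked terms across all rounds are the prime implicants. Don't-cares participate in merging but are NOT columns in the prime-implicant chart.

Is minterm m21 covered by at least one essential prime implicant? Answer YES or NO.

YES

size-2^0 implicants → 00000(✓)  00010(✓)  00011(✓)  00100(✓)  00101(✓)  00111(✓)  01000(✓)  01001(✓)  01010(✓)  01011(✓)  01100(✓)  01101(✓)  01110(✓)  01111(✓)  10000(✓)  10010(✓)  10011(✓)  10100(✓)  10101(✓)  11011(✓)  11100(✓)  11101(✓)  11110(✓)
size-2^1 implicants → -0000(✓)  -0010(✓)  -0011(✓)  -0100(✓)  -0101(✓)  -1011(✓)  -1100(✓)  -1101(✓)  -1110(✓)  0-000(✓)  0-010(✓)  0-011(✓)  0-100(✓)  0-101(✓)  0-111(✓)  00-00(✓)  00-11(✓)  000-0(✓)  0001-(✓)  001-1(✓)  0010-(✓)  01-00(✓)  01-01(✓)  01-10(✓)  01-11(✓)  010-0(✓)  010-1(✓)  0100-(✓)  0101-(✓)  011-0(✓)  011-1(✓)  0110-(✓)  0111-(✓)  1-011(✓)  1-100(✓)  1-101(✓)  10-00(✓)  100-0(✓)  1001-(✓)  1010-(✓)  111-0(✓)  1110-(✓)
size-2^2 implicants → --011  --100(✓)  --101(✓)  -0-00  -00-0  -001-  -010-(✓)  -11-0  -110-(✓)  0--00  0--11  0-0-0  0-01-  0-1-1  0-10-(✓)  01--0(✓)  01--1(✓)  01-0-(✓)  01-1-(✓)  010--(✓)  011--(✓)  1-10-(✓)
size-2^3 implicants → --10-  01---
Unchecked terms (primes): --011, --10-, -0-00, -00-0, -001-, -11-0, 0--00, 0--11, 0-0-0, 0-01-, 0-1-1, 01---
Minterm coverage:
  m0 ⊆ -0-00,-00-0,0--00,0-0-0
  m2 ⊆ -00-0,-001-,0-0-0,0-01-
  m3 ⊆ --011,-001-,0--11,0-01-
  m4 ⊆ --10-,-0-00,0--00
  m7 ⊆ 0--11,0-1-1
  m8 ⊆ 0--00,0-0-0,01---
  m9 ⊆ 01--- [E]
  m10 ⊆ 0-0-0,0-01-,01---
  m11 ⊆ --011,0--11,0-01-,01---
  m12 ⊆ --10-,-11-0,0--00,01---
  m13 ⊆ --10-,0-1-1,01---
  m14 ⊆ -11-0,01---
  m15 ⊆ 0--11,0-1-1,01---
  m16 ⊆ -0-00,-00-0
  m18 ⊆ -00-0,-001-
  m19 ⊆ --011,-001-
  m20 ⊆ --10-,-0-00
  m21 ⊆ --10- [E]
  m27 ⊆ --011 [E]
  m28 ⊆ --10-,-11-0
  m29 ⊆ --10- [E]
  m30 ⊆ -11-0 [E]
E = {--011, --10-, -11-0, 01---}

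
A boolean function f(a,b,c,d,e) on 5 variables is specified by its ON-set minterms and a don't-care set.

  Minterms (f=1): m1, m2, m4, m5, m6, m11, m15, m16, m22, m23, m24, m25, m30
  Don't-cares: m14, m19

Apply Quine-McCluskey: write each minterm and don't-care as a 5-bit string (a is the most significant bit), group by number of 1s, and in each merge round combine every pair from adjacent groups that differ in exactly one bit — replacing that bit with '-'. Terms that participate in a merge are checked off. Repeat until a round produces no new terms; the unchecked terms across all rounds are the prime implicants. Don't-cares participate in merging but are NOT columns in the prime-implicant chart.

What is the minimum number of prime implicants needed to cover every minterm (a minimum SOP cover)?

Round 0: 00001✓ 00010✓ 00100✓ 00101✓ 00110✓ 01011✓ 01110✓ 01111✓ 10000✓ 10011✓ 10110✓ 10111✓ 11000✓ 11001✓ 11110✓
Round 1: -0110✓ -1110✓ 0-110✓ 00-01 00-10 001-0 0010- 01-11 0111- 1-000 1-110✓ 10-11 1011- 1100-
Round 2: --110
PIs = {--110, 00-01, 00-10, 001-0, 0010-, 01-11, 0111-, 1-000, 10-11, 1011-, 1100-}
Coverage chart:
  m1: 00-01 ←essential
  m2: 00-10 ←essential
  m4: 001-0,0010-
  m5: 00-01,0010-
  m6: --110,00-10,001-0
  m11: 01-11 ←essential
  m15: 01-11,0111-
  m16: 1-000 ←essential
  m22: --110,1011-
  m23: 10-11,1011-
  m24: 1-000,1100-
  m25: 1100- ←essential
  m30: --110 ←essential
Essential: --110, 00-01, 00-10, 01-11, 1-000, 1100-
Petrick residual → 001-0, 10-11
Min cover (8 terms): cde' + a'b'd'e + a'b'de' + a'b'ce' + a'bde + ac'd'e' + ab'de + abc'd'

8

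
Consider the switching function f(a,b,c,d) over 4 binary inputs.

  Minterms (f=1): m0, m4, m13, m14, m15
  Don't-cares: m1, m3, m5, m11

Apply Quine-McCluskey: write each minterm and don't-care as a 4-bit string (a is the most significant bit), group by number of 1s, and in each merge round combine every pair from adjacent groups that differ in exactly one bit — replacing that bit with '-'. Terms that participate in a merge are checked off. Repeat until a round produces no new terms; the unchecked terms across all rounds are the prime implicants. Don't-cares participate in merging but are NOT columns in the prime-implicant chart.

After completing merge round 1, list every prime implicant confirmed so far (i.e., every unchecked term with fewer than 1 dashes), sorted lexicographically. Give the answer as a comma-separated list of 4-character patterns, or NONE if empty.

NONE

[col 0] 0000*, 0001*, 0011*, 0100*, 0101*, 1011*, 1101*, 1110*, 1111*
[col 1] -011, -101, 0-00*, 0-01*, 00-1, 000-*, 010-*, 1-11, 11-1, 111-
[col 2] 0-0-
Prime implicants: -011, -101, 0-0-, 00-1, 1-11, 11-1, 111-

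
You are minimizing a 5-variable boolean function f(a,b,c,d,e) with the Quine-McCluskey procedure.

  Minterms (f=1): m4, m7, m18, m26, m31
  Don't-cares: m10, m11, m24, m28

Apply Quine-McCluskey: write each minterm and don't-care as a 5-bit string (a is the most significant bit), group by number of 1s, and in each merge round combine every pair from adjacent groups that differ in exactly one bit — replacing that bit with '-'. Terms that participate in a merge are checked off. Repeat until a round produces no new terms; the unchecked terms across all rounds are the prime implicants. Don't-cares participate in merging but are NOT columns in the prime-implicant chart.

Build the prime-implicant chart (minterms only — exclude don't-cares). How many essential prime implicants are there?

4

[col 0] 00100, 00111, 01010*, 01011*, 10010*, 11000*, 11010*, 11100*, 11111
[col 1] -1010, 0101-, 1-010, 11-00, 110-0
Prime implicants: -1010, 00100, 00111, 0101-, 1-010, 11-00, 110-0, 11111
PI chart (minterm → PIs covering it):
  4 | 00100  (sole → essential)
  7 | 00111  (sole → essential)
  18 | 1-010  (sole → essential)
  26 | -1010,1-010,110-0
  31 | 11111  (sole → essential)
Essential prime implicants: 00100, 00111, 1-010, 11111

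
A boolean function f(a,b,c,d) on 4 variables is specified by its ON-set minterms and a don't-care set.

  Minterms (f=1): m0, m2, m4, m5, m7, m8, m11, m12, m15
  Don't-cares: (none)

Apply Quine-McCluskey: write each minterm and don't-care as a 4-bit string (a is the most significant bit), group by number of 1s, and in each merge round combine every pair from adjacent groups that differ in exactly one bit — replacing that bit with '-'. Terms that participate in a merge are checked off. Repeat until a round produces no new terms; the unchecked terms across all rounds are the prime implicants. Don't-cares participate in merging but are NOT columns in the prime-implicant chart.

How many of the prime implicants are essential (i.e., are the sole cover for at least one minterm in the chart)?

size-2^0 implicants → 0000(✓)  0010(✓)  0100(✓)  0101(✓)  0111(✓)  1000(✓)  1011(✓)  1100(✓)  1111(✓)
size-2^1 implicants → -000(✓)  -100(✓)  -111  0-00(✓)  00-0  01-1  010-  1-00(✓)  1-11
size-2^2 implicants → --00
Unchecked terms (primes): --00, -111, 00-0, 01-1, 010-, 1-11
Minterm coverage:
  m0 ⊆ --00,00-0
  m2 ⊆ 00-0 [E]
  m4 ⊆ --00,010-
  m5 ⊆ 01-1,010-
  m7 ⊆ -111,01-1
  m8 ⊆ --00 [E]
  m11 ⊆ 1-11 [E]
  m12 ⊆ --00 [E]
  m15 ⊆ -111,1-11
E = {--00, 00-0, 1-11}

3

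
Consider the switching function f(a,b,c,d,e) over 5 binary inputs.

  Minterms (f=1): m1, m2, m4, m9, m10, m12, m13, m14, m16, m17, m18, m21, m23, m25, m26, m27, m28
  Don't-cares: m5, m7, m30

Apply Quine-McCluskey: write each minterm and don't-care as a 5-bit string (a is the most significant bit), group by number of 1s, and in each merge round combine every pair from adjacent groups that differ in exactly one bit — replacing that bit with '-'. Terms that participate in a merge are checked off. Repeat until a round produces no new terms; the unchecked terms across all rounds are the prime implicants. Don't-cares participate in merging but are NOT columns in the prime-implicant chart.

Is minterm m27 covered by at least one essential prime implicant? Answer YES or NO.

Round 0: 00001✓ 00010✓ 00100✓ 00101✓ 00111✓ 01001✓ 01010✓ 01100✓ 01101✓ 01110✓ 10000✓ 10001✓ 10010✓ 10101✓ 10111✓ 11001✓ 11010✓ 11011✓ 11100✓ 11110✓
Round 1: -0001✓ -0010✓ -0101✓ -0111✓ -1001✓ -1010✓ -1100✓ -1110✓ 0-001✓ 0-010✓ 0-100✓ 0-101✓ 00-01✓ 001-1✓ 0010-✓ 01-01✓ 01-10✓ 011-0✓ 0110-✓ 1-001✓ 1-010✓ 10-01✓ 100-0 1000- 101-1✓ 11-10✓ 110-1 1101- 111-0✓
Round 2: --001 --010 -0-01 -01-1 -1-10 -11-0 0--01 0-10-
PIs = {--001, --010, -0-01, -01-1, -1-10, -11-0, 0--01, 0-10-, 100-0, 1000-, 110-1, 1101-}
Coverage chart:
  m1: --001,-0-01,0--01
  m2: --010 ←essential
  m4: 0-10- ←essential
  m9: --001,0--01
  m10: --010,-1-10
  m12: -11-0,0-10-
  m13: 0--01,0-10-
  m14: -1-10,-11-0
  m16: 100-0,1000-
  m17: --001,-0-01,1000-
  m18: --010,100-0
  m21: -0-01,-01-1
  m23: -01-1 ←essential
  m25: --001,110-1
  m26: --010,-1-10,1101-
  m27: 110-1,1101-
  m28: -11-0 ←essential
Essential: --010, -01-1, -11-0, 0-10-

NO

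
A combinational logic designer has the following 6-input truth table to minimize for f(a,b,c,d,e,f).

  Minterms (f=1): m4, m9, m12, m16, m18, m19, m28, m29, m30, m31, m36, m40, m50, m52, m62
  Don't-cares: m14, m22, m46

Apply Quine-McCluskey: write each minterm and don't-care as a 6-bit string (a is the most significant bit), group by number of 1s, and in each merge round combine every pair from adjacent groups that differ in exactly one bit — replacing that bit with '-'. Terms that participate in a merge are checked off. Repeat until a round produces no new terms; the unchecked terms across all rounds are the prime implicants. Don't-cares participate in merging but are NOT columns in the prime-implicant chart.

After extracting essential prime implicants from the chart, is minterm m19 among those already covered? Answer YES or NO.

YES

Round 0: 000100✓ 001001 001100✓ 001110✓ 010000✓ 010010✓ 010011✓ 010110✓ 011100✓ 011101✓ 011110✓ 011111✓ 100100✓ 101000 101110✓ 110010✓ 110100✓ 111110✓
Round 1: -00100 -01110✓ -10010 -11110✓ 0-1100✓ 0-1110✓ 00-100 0011-0✓ 01-110 010-10 0100-0 01001- 0111-0✓ 0111-1✓ 01110-✓ 01111-✓ 1-0100 1-1110✓
Round 2: --1110 0-11-0 0111--
PIs = {--1110, -00100, -10010, 0-11-0, 00-100, 001001, 01-110, 010-10, 0100-0, 01001-, 0111--, 1-0100, 101000}
Coverage chart:
  m4: -00100,00-100
  m9: 001001 ←essential
  m12: 0-11-0,00-100
  m16: 0100-0 ←essential
  m18: -10010,010-10,0100-0,01001-
  m19: 01001- ←essential
  m28: 0-11-0,0111--
  m29: 0111-- ←essential
  m30: --1110,0-11-0,01-110,0111--
  m31: 0111-- ←essential
  m36: -00100,1-0100
  m40: 101000 ←essential
  m50: -10010 ←essential
  m52: 1-0100 ←essential
  m62: --1110 ←essential
Essential: --1110, -10010, 001001, 0100-0, 01001-, 0111--, 1-0100, 101000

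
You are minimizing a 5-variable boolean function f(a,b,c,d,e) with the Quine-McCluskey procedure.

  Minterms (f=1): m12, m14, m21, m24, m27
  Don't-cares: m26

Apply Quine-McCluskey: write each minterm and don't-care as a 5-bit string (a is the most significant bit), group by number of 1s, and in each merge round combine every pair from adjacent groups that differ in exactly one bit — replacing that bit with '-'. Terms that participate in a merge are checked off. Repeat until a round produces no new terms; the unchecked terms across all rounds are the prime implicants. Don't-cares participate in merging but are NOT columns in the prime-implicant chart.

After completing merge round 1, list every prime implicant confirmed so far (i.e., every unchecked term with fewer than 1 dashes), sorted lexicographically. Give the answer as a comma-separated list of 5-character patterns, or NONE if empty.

10101

Round 0: 01100✓ 01110✓ 10101 11000✓ 11010✓ 11011✓
Round 1: 011-0 110-0 1101-
PIs = {011-0, 10101, 110-0, 1101-}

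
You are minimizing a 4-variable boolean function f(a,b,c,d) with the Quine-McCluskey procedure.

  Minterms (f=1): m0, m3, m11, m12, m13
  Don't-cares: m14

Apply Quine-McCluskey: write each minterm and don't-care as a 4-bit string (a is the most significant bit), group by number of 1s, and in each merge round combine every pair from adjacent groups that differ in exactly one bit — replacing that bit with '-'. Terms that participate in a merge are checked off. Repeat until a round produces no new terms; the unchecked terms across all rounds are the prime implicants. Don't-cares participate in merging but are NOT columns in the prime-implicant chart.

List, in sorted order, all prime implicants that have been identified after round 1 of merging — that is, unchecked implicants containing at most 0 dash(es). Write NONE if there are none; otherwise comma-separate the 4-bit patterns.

0000

[col 0] 0000, 0011*, 1011*, 1100*, 1101*, 1110*
[col 1] -011, 11-0, 110-
Prime implicants: -011, 0000, 11-0, 110-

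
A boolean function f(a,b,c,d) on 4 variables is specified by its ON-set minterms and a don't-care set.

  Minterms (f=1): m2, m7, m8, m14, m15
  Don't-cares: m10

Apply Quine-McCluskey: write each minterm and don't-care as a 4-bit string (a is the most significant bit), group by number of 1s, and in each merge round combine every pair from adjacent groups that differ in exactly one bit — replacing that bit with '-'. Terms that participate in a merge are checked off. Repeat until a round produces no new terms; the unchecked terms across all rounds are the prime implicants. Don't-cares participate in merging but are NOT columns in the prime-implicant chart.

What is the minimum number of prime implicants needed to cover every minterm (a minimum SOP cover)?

size-2^0 implicants → 0010(✓)  0111(✓)  1000(✓)  1010(✓)  1110(✓)  1111(✓)
size-2^1 implicants → -010  -111  1-10  10-0  111-
Unchecked terms (primes): -010, -111, 1-10, 10-0, 111-
Minterm coverage:
  m2 ⊆ -010 [E]
  m7 ⊆ -111 [E]
  m8 ⊆ 10-0 [E]
  m14 ⊆ 1-10,111-
  m15 ⊆ -111,111-
E = {-010, -111, 10-0}
Petrick residual → 1-10
Cover = b'cd' + bcd + acd' + ab'd'  |cover|=4

4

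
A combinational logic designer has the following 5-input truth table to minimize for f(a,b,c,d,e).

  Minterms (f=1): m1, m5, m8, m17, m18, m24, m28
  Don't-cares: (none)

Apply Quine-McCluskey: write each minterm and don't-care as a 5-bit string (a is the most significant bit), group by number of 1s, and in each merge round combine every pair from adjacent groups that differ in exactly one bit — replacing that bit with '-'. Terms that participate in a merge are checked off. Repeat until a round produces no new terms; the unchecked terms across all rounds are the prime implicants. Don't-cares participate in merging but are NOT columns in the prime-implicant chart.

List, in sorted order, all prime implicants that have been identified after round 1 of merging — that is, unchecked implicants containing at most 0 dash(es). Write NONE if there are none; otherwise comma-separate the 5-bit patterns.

10010

Round 0: 00001✓ 00101✓ 01000✓ 10001✓ 10010 11000✓ 11100✓
Round 1: -0001 -1000 00-01 11-00
PIs = {-0001, -1000, 00-01, 10010, 11-00}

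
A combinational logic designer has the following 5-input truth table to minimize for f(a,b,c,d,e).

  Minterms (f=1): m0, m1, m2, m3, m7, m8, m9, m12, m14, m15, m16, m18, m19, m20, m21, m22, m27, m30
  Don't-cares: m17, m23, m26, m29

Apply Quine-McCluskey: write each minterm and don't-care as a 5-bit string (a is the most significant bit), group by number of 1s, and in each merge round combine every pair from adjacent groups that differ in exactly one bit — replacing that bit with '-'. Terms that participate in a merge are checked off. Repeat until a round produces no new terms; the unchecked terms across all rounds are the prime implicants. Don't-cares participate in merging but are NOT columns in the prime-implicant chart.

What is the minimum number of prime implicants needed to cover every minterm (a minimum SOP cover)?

size-2^0 implicants → 00000(✓)  00001(✓)  00010(✓)  00011(✓)  00111(✓)  01000(✓)  01001(✓)  01100(✓)  01110(✓)  01111(✓)  10000(✓)  10001(✓)  10010(✓)  10011(✓)  10100(✓)  10101(✓)  10110(✓)  10111(✓)  11010(✓)  11011(✓)  11101(✓)  11110(✓)
size-2^1 implicants → -0000(✓)  -0001(✓)  -0010(✓)  -0011(✓)  -0111(✓)  -1110  0-000(✓)  0-001(✓)  0-111  00-11(✓)  000-0(✓)  000-1(✓)  0000-(✓)  0001-(✓)  01-00  0100-(✓)  011-0  0111-  1-010(✓)  1-011(✓)  1-101  1-110(✓)  10-00(✓)  10-01(✓)  10-10(✓)  10-11(✓)  100-0(✓)  100-1(✓)  1000-(✓)  1001-(✓)  101-0(✓)  101-1(✓)  1010-(✓)  1011-(✓)  11-10(✓)  1101-(✓)
size-2^2 implicants → -0-11  -00-0(✓)  -00-1(✓)  -000-(✓)  -001-(✓)  0-00-  000--(✓)  1--10  1-01-  10--0(✓)  10--1(✓)  10-0-(✓)  10-1-(✓)  100--(✓)  101--(✓)
size-2^3 implicants → -00--  10---
Unchecked terms (primes): -0-11, -00--, -1110, 0-00-, 0-111, 01-00, 011-0, 0111-, 1--10, 1-01-, 1-101, 10---
Minterm coverage:
  m0 ⊆ -00--,0-00-
  m1 ⊆ -00--,0-00-
  m2 ⊆ -00-- [E]
  m3 ⊆ -0-11,-00--
  m7 ⊆ -0-11,0-111
  m8 ⊆ 0-00-,01-00
  m9 ⊆ 0-00- [E]
  m12 ⊆ 01-00,011-0
  m14 ⊆ -1110,011-0,0111-
  m15 ⊆ 0-111,0111-
  m16 ⊆ -00--,10---
  m18 ⊆ -00--,1--10,1-01-,10---
  m19 ⊆ -0-11,-00--,1-01-,10---
  m20 ⊆ 10--- [E]
  m21 ⊆ 1-101,10---
  m22 ⊆ 1--10,10---
  m27 ⊆ 1-01- [E]
  m30 ⊆ -1110,1--10
E = {-00--, 0-00-, 1-01-, 10---}
Petrick residual → -1110, 0-111, 01-00
Cover = b'c' + bcde' + a'c'd' + a'cde + a'bd'e' + ac'd + ab'  |cover|=7

7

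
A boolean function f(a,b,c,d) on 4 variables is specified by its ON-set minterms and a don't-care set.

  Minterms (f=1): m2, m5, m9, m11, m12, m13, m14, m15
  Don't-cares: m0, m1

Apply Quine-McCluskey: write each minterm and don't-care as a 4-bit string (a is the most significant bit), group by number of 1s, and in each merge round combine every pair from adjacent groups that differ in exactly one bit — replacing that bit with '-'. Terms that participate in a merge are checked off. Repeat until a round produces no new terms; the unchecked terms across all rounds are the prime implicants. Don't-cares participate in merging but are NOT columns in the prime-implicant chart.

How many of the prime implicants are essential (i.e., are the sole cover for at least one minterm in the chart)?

Round 0: 0000✓ 0001✓ 0010✓ 0101✓ 1001✓ 1011✓ 1100✓ 1101✓ 1110✓ 1111✓
Round 1: -001✓ -101✓ 0-01✓ 00-0 000- 1-01✓ 1-11✓ 10-1✓ 11-0✓ 11-1✓ 110-✓ 111-✓
Round 2: --01 1--1 11--
PIs = {--01, 00-0, 000-, 1--1, 11--}
Coverage chart:
  m2: 00-0 ←essential
  m5: --01 ←essential
  m9: --01,1--1
  m11: 1--1 ←essential
  m12: 11-- ←essential
  m13: --01,1--1,11--
  m14: 11-- ←essential
  m15: 1--1,11--
Essential: --01, 00-0, 1--1, 11--

4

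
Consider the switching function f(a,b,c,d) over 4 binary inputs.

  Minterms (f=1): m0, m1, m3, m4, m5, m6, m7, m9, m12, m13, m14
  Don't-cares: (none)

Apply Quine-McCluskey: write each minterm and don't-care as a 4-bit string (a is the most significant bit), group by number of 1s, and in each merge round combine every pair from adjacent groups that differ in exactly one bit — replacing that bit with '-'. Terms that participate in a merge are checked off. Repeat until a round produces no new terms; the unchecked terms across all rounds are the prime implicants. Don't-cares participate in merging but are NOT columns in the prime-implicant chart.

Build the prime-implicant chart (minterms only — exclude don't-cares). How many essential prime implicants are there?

4

size-2^0 implicants → 0000(✓)  0001(✓)  0011(✓)  0100(✓)  0101(✓)  0110(✓)  0111(✓)  1001(✓)  1100(✓)  1101(✓)  1110(✓)
size-2^1 implicants → -001(✓)  -100(✓)  -101(✓)  -110(✓)  0-00(✓)  0-01(✓)  0-11(✓)  00-1(✓)  000-(✓)  01-0(✓)  01-1(✓)  010-(✓)  011-(✓)  1-01(✓)  11-0(✓)  110-(✓)
size-2^2 implicants → --01  -1-0  -10-  0--1  0-0-  01--
Unchecked terms (primes): --01, -1-0, -10-, 0--1, 0-0-, 01--
Minterm coverage:
  m0 ⊆ 0-0- [E]
  m1 ⊆ --01,0--1,0-0-
  m3 ⊆ 0--1 [E]
  m4 ⊆ -1-0,-10-,0-0-,01--
  m5 ⊆ --01,-10-,0--1,0-0-,01--
  m6 ⊆ -1-0,01--
  m7 ⊆ 0--1,01--
  m9 ⊆ --01 [E]
  m12 ⊆ -1-0,-10-
  m13 ⊆ --01,-10-
  m14 ⊆ -1-0 [E]
E = {--01, -1-0, 0--1, 0-0-}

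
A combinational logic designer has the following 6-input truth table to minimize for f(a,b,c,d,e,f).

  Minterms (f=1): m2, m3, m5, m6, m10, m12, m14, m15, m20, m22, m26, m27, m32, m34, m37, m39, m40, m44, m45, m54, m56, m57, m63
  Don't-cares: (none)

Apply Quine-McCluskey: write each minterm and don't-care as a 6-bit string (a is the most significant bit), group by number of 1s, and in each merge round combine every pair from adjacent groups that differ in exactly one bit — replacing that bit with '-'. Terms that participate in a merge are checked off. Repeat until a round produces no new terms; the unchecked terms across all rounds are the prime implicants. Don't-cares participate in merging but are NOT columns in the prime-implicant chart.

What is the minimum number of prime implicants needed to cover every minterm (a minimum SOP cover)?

14

size-2^0 implicants → 000010(✓)  000011(✓)  000101(✓)  000110(✓)  001010(✓)  001100(✓)  001110(✓)  001111(✓)  010100(✓)  010110(✓)  011010(✓)  011011(✓)  100000(✓)  100010(✓)  100101(✓)  100111(✓)  101000(✓)  101100(✓)  101101(✓)  110110(✓)  111000(✓)  111001(✓)  111111
size-2^1 implicants → -00010  -00101  -01100  -10110  0-0110  0-1010  00-010(✓)  00-110(✓)  000-10(✓)  00001-  001-10(✓)  0011-0  00111-  0101-0  01101-  1-1000  10-000  10-101  1000-0  1001-1  101-00  10110-  11100-
size-2^2 implicants → 00--10
Unchecked terms (primes): -00010, -00101, -01100, -10110, 0-0110, 0-1010, 00--10, 00001-, 0011-0, 00111-, 0101-0, 01101-, 1-1000, 10-000, 10-101, 1000-0, 1001-1, 101-00, 10110-, 11100-, 111111
Minterm coverage:
  m2 ⊆ -00010,00--10,00001-
  m3 ⊆ 00001- [E]
  m5 ⊆ -00101 [E]
  m6 ⊆ 0-0110,00--10
  m10 ⊆ 0-1010,00--10
  m12 ⊆ -01100,0011-0
  m14 ⊆ 00--10,0011-0,00111-
  m15 ⊆ 00111- [E]
  m20 ⊆ 0101-0 [E]
  m22 ⊆ -10110,0-0110,0101-0
  m26 ⊆ 0-1010,01101-
  m27 ⊆ 01101- [E]
  m32 ⊆ 10-000,1000-0
  m34 ⊆ -00010,1000-0
  m37 ⊆ -00101,10-101,1001-1
  m39 ⊆ 1001-1 [E]
  m40 ⊆ 1-1000,10-000,101-00
  m44 ⊆ -01100,101-00,10110-
  m45 ⊆ 10-101,10110-
  m54 ⊆ -10110 [E]
  m56 ⊆ 1-1000,11100-
  m57 ⊆ 11100- [E]
  m63 ⊆ 111111 [E]
E = {-00101, -10110, 00001-, 00111-, 0101-0, 01101-, 1001-1, 11100-, 111111}
Petrick residual → -00010, -01100, 00--10, 10-000, 10-101
Cover = b'c'd'ef' + b'c'de'f + b'cde'f' + bc'def' + a'b'ef' + a'b'c'd'e + a'b'cde + a'bc'df' + a'bcd'e + ab'd'e'f' + ab'de'f + ab'c'df + abcd'e' + abcdef  |cover|=14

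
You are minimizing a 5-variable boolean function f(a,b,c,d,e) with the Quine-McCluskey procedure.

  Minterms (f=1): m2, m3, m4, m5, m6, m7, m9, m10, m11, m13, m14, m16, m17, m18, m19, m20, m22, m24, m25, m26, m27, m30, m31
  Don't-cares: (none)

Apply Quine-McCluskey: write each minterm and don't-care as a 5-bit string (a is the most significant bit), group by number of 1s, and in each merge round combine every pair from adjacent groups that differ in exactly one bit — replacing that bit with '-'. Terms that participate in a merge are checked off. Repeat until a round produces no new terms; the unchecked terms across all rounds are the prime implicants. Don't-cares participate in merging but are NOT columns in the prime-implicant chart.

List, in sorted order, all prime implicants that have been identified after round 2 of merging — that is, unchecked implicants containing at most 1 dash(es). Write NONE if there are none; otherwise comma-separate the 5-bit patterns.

[col 0] 00010*, 00011*, 00100*, 00101*, 00110*, 00111*, 01001*, 01010*, 01011*, 01101*, 01110*, 10000*, 10001*, 10010*, 10011*, 10100*, 10110*, 11000*, 11001*, 11010*, 11011*, 11110*, 11111*
[col 1] -0010*, -0011*, -0100*, -0110*, -1001*, -1010*, -1011*, -1110*, 0-010*, 0-011*, 0-101, 0-110*, 00-10*, 00-11*, 0001-*, 001-0*, 001-1*, 0010-*, 0011-*, 01-01, 01-10*, 010-1*, 0101-*, 1-000*, 1-001*, 1-010*, 1-011*, 1-110*, 10-00*, 10-10*, 100-0*, 100-1*, 1000-*, 1001-*, 101-0*, 11-10*, 11-11*, 110-0*, 110-1*, 1100-*, 1101-*, 1111-*
[col 2] --010*, --011*, --110*, -0-10*, -001-*, -01-0, -1-10*, -10-1, -101-*, 0--10*, 0-01-*, 00-1-, 001--, 1--10*, 1-0-0*, 1-0-1*, 1-00-*, 1-01-*, 10--0, 100--*, 11-1-, 110--*
[col 3] ---10, --01-, 1-0--
Prime implicants: ---10, --01-, -01-0, -10-1, 0-101, 00-1-, 001--, 01-01, 1-0--, 10--0, 11-1-

0-101, 01-01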